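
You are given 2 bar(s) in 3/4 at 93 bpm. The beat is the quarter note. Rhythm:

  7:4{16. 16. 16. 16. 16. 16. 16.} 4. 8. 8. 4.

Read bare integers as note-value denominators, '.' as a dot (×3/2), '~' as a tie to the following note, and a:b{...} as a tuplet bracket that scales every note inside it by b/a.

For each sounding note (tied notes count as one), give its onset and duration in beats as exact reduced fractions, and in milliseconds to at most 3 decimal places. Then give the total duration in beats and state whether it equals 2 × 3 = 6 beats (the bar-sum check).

1) 0.0ms=0b +138.249ms=3/14b
2) 138.249ms=3/14b +138.249ms=3/14b
3) 276.498ms=3/7b +138.249ms=3/14b
4) 414.747ms=9/14b +138.249ms=3/14b
5) 552.995ms=6/7b +138.249ms=3/14b
6) 691.244ms=15/14b +138.249ms=3/14b
7) 829.493ms=9/7b +138.249ms=3/14b
8) 967.742ms=3/2b +967.742ms=3/2b
9) 1935.484ms=3b +483.871ms=3/4b
10) 2419.355ms=15/4b +483.871ms=3/4b
11) 2903.226ms=9/2b +967.742ms=3/2b
Σ=6b of 6 (93bpm 3/4) — PASS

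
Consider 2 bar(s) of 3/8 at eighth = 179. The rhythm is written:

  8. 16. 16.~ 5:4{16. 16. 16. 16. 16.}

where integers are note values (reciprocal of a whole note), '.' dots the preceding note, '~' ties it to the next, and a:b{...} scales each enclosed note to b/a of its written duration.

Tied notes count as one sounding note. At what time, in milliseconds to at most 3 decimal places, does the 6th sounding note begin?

note 6 onset = 24/5b = 1608.939ms

1. 0.0ms @ 0 + 502.793ms (3/2)
2. 502.793ms @ 3/2 + 251.397ms (3/4)
3. 754.19ms @ 9/4 + 452.514ms (27/20)
4. 1206.704ms @ 18/5 + 201.117ms (3/5)
5. 1407.821ms @ 21/5 + 201.117ms (3/5)
6. 1608.939ms @ 24/5 + 201.117ms (3/5)
7. 1810.056ms @ 27/5 + 201.117ms (3/5)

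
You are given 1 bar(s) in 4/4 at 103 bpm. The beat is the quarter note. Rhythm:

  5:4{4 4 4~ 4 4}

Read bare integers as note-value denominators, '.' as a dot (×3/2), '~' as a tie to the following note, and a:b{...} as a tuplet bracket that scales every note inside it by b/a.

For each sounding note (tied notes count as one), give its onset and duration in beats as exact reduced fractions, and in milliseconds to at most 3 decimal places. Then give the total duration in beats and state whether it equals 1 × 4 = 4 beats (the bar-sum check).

1) 0.0ms=0b +466.019ms=4/5b
2) 466.019ms=4/5b +466.019ms=4/5b
3) 932.039ms=8/5b +932.039ms=8/5b
4) 1864.078ms=16/5b +466.019ms=4/5b
Σ=4b of 4 (103bpm 4/4) — PASS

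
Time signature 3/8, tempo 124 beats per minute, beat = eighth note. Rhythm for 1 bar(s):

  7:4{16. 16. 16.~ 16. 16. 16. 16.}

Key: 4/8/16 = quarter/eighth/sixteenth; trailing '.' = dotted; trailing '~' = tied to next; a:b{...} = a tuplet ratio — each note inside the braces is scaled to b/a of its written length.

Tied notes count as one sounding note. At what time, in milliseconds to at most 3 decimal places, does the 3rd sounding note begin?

note 3 onset = 6/7b = 414.747ms

1. 0.0ms @ 0 + 207.373ms (3/7)
2. 207.373ms @ 3/7 + 207.373ms (3/7)
3. 414.747ms @ 6/7 + 414.747ms (6/7)
4. 829.493ms @ 12/7 + 207.373ms (3/7)
5. 1036.866ms @ 15/7 + 207.373ms (3/7)
6. 1244.24ms @ 18/7 + 207.373ms (3/7)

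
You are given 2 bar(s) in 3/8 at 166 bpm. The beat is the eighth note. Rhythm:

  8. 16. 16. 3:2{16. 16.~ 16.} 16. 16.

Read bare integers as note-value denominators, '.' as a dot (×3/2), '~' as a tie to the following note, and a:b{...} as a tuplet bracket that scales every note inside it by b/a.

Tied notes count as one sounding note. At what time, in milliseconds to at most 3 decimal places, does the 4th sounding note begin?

1. 0.0ms @ 0 + 542.169ms (3/2)
2. 542.169ms @ 3/2 + 271.084ms (3/4)
3. 813.253ms @ 9/4 + 271.084ms (3/4)
4. 1084.337ms @ 3 + 180.723ms (1/2)
5. 1265.06ms @ 7/2 + 361.446ms (1)
6. 1626.506ms @ 9/2 + 271.084ms (3/4)
7. 1897.59ms @ 21/4 + 271.084ms (3/4)

note 4 onset = 3b = 1084.337ms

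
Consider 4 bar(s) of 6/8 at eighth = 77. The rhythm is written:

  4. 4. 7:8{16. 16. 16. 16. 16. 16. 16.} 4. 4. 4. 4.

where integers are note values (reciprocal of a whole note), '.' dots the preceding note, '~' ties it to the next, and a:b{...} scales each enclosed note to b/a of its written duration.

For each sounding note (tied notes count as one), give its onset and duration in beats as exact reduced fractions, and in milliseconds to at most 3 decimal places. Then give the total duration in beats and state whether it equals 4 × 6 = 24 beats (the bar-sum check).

1) 0.0ms=0b +2337.662ms=3b
2) 2337.662ms=3b +2337.662ms=3b
3) 4675.325ms=6b +667.904ms=6/7b
4) 5343.228ms=48/7b +667.904ms=6/7b
5) 6011.132ms=54/7b +667.904ms=6/7b
6) 6679.035ms=60/7b +667.904ms=6/7b
7) 7346.939ms=66/7b +667.904ms=6/7b
8) 8014.842ms=72/7b +667.904ms=6/7b
9) 8682.746ms=78/7b +667.904ms=6/7b
10) 9350.649ms=12b +2337.662ms=3b
11) 11688.312ms=15b +2337.662ms=3b
12) 14025.974ms=18b +2337.662ms=3b
13) 16363.636ms=21b +2337.662ms=3b
Σ=24b of 24 (77bpm 6/8) — PASS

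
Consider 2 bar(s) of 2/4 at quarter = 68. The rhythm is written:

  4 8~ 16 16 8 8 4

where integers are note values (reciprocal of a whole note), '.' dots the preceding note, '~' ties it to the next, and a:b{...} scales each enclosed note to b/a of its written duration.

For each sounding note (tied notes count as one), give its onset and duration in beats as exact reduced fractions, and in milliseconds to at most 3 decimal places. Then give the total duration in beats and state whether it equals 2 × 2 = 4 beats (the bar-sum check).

1) 0.0ms=0b +882.353ms=1b
2) 882.353ms=1b +661.765ms=3/4b
3) 1544.118ms=7/4b +220.588ms=1/4b
4) 1764.706ms=2b +441.176ms=1/2b
5) 2205.882ms=5/2b +441.176ms=1/2b
6) 2647.059ms=3b +882.353ms=1b
Σ=4b of 4 (68bpm 2/4) — PASS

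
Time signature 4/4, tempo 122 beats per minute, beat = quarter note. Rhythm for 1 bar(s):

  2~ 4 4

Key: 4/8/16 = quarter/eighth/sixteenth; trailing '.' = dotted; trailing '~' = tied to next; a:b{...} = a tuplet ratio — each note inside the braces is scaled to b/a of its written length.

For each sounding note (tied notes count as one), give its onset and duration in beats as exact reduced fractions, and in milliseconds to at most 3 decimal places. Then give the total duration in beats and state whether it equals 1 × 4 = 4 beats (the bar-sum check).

1) 0.0ms=0b +1475.41ms=3b
2) 1475.41ms=3b +491.803ms=1b
Σ=4b of 4 (122bpm 4/4) — PASS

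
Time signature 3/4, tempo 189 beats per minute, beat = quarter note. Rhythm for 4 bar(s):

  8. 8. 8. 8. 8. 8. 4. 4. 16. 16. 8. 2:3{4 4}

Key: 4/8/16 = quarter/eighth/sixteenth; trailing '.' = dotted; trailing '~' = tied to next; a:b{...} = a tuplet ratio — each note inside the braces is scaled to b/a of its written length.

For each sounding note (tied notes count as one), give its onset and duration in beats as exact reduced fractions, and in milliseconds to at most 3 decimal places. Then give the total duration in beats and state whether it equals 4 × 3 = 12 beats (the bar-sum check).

1) 0.0ms=0b +238.095ms=3/4b
2) 238.095ms=3/4b +238.095ms=3/4b
3) 476.19ms=3/2b +238.095ms=3/4b
4) 714.286ms=9/4b +238.095ms=3/4b
5) 952.381ms=3b +238.095ms=3/4b
6) 1190.476ms=15/4b +238.095ms=3/4b
7) 1428.571ms=9/2b +476.19ms=3/2b
8) 1904.762ms=6b +476.19ms=3/2b
9) 2380.952ms=15/2b +119.048ms=3/8b
10) 2500.0ms=63/8b +119.048ms=3/8b
11) 2619.048ms=33/4b +238.095ms=3/4b
12) 2857.143ms=9b +476.19ms=3/2b
13) 3333.333ms=21/2b +476.19ms=3/2b
Σ=12b of 12 (189bpm 3/4) — PASS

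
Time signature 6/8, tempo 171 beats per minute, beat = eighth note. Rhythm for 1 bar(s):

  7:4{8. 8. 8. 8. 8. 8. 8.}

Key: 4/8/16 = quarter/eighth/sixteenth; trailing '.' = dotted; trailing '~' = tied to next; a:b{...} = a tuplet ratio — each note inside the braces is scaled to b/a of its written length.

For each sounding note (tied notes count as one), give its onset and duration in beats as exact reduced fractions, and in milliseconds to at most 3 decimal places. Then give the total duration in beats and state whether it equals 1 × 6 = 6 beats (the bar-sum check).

1) 0.0ms=0b +300.752ms=6/7b
2) 300.752ms=6/7b +300.752ms=6/7b
3) 601.504ms=12/7b +300.752ms=6/7b
4) 902.256ms=18/7b +300.752ms=6/7b
5) 1203.008ms=24/7b +300.752ms=6/7b
6) 1503.759ms=30/7b +300.752ms=6/7b
7) 1804.511ms=36/7b +300.752ms=6/7b
Σ=6b of 6 (171bpm 6/8) — PASS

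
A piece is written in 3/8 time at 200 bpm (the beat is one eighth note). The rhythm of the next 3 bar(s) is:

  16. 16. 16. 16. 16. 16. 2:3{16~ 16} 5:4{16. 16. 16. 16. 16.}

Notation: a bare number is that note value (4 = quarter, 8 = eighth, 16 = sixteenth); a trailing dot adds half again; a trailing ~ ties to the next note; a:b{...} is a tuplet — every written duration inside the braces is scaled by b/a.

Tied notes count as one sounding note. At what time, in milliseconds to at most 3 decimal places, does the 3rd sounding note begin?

1. 0.0ms @ 0 + 225.0ms (3/4)
2. 225.0ms @ 3/4 + 225.0ms (3/4)
3. 450.0ms @ 3/2 + 225.0ms (3/4)
4. 675.0ms @ 9/4 + 225.0ms (3/4)
5. 900.0ms @ 3 + 225.0ms (3/4)
6. 1125.0ms @ 15/4 + 225.0ms (3/4)
7. 1350.0ms @ 9/2 + 450.0ms (3/2)
8. 1800.0ms @ 6 + 180.0ms (3/5)
9. 1980.0ms @ 33/5 + 180.0ms (3/5)
10. 2160.0ms @ 36/5 + 180.0ms (3/5)
11. 2340.0ms @ 39/5 + 180.0ms (3/5)
12. 2520.0ms @ 42/5 + 180.0ms (3/5)

note 3 onset = 3/2b = 450.0ms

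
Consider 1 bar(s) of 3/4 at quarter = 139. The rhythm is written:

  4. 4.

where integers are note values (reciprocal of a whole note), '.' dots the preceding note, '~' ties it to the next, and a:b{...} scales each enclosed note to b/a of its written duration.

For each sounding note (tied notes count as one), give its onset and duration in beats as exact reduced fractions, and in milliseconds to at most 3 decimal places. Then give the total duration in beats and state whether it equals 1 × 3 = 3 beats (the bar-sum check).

1) 0.0ms=0b +647.482ms=3/2b
2) 647.482ms=3/2b +647.482ms=3/2b
Σ=3b of 3 (139bpm 3/4) — PASS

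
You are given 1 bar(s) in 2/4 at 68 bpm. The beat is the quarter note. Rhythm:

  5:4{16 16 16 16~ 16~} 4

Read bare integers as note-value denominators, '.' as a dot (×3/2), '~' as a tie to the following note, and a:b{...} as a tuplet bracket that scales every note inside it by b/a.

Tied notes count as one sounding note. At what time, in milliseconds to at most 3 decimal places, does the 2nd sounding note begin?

note 2 onset = 1/5b = 176.471ms

1. 0.0ms @ 0 + 176.471ms (1/5)
2. 176.471ms @ 1/5 + 176.471ms (1/5)
3. 352.941ms @ 2/5 + 176.471ms (1/5)
4. 529.412ms @ 3/5 + 1235.294ms (7/5)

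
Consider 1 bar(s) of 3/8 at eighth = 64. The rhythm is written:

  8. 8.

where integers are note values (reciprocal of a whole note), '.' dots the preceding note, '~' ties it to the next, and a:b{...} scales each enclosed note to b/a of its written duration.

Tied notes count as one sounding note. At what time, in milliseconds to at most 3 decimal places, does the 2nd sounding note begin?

1. 0.0ms @ 0 + 1406.25ms (3/2)
2. 1406.25ms @ 3/2 + 1406.25ms (3/2)

note 2 onset = 3/2b = 1406.25ms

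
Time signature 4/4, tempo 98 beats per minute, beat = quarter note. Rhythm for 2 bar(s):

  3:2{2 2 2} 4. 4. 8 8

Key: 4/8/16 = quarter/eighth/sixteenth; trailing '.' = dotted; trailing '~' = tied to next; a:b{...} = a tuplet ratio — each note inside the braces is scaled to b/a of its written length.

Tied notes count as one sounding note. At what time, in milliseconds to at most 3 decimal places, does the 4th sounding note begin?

1. 0.0ms @ 0 + 816.327ms (4/3)
2. 816.327ms @ 4/3 + 816.327ms (4/3)
3. 1632.653ms @ 8/3 + 816.327ms (4/3)
4. 2448.98ms @ 4 + 918.367ms (3/2)
5. 3367.347ms @ 11/2 + 918.367ms (3/2)
6. 4285.714ms @ 7 + 306.122ms (1/2)
7. 4591.837ms @ 15/2 + 306.122ms (1/2)

note 4 onset = 4b = 2448.98ms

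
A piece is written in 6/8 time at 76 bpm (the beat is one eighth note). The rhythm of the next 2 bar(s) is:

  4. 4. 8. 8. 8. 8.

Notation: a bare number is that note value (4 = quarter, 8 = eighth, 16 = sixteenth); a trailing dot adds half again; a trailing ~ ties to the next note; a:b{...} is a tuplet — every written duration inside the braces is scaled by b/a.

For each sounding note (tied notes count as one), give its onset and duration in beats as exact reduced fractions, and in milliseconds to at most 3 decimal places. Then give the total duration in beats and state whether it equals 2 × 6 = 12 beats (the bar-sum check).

1) 0.0ms=0b +2368.421ms=3b
2) 2368.421ms=3b +2368.421ms=3b
3) 4736.842ms=6b +1184.211ms=3/2b
4) 5921.053ms=15/2b +1184.211ms=3/2b
5) 7105.263ms=9b +1184.211ms=3/2b
6) 8289.474ms=21/2b +1184.211ms=3/2b
Σ=12b of 12 (76bpm 6/8) — PASS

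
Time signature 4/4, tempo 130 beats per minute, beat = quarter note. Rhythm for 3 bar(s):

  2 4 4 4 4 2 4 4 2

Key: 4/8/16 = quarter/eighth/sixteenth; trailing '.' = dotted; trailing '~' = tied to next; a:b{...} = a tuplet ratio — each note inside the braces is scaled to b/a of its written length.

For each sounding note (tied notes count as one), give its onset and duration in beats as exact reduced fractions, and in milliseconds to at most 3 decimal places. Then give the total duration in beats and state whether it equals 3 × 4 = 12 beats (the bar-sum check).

1) 0.0ms=0b +923.077ms=2b
2) 923.077ms=2b +461.538ms=1b
3) 1384.615ms=3b +461.538ms=1b
4) 1846.154ms=4b +461.538ms=1b
5) 2307.692ms=5b +461.538ms=1b
6) 2769.231ms=6b +923.077ms=2b
7) 3692.308ms=8b +461.538ms=1b
8) 4153.846ms=9b +461.538ms=1b
9) 4615.385ms=10b +923.077ms=2b
Σ=12b of 12 (130bpm 4/4) — PASS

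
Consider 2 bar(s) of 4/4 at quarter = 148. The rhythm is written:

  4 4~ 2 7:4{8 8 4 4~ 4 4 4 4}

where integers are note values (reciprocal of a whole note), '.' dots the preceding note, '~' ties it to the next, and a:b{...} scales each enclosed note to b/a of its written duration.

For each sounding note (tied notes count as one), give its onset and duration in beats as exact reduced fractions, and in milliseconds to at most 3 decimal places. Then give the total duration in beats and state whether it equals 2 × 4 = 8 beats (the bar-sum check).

1) 0.0ms=0b +405.405ms=1b
2) 405.405ms=1b +1216.216ms=3b
3) 1621.622ms=4b +115.83ms=2/7b
4) 1737.452ms=30/7b +115.83ms=2/7b
5) 1853.282ms=32/7b +231.66ms=4/7b
6) 2084.942ms=36/7b +463.32ms=8/7b
7) 2548.263ms=44/7b +231.66ms=4/7b
8) 2779.923ms=48/7b +231.66ms=4/7b
9) 3011.583ms=52/7b +231.66ms=4/7b
Σ=8b of 8 (148bpm 4/4) — PASS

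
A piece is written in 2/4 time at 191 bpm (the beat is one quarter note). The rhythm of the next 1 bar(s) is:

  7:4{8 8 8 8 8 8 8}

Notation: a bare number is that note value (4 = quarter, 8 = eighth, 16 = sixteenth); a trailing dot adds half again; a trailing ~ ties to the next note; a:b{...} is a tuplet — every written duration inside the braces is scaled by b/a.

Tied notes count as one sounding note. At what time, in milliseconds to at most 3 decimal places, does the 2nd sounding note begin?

note 2 onset = 2/7b = 89.753ms

1. 0.0ms @ 0 + 89.753ms (2/7)
2. 89.753ms @ 2/7 + 89.753ms (2/7)
3. 179.506ms @ 4/7 + 89.753ms (2/7)
4. 269.26ms @ 6/7 + 89.753ms (2/7)
5. 359.013ms @ 8/7 + 89.753ms (2/7)
6. 448.766ms @ 10/7 + 89.753ms (2/7)
7. 538.519ms @ 12/7 + 89.753ms (2/7)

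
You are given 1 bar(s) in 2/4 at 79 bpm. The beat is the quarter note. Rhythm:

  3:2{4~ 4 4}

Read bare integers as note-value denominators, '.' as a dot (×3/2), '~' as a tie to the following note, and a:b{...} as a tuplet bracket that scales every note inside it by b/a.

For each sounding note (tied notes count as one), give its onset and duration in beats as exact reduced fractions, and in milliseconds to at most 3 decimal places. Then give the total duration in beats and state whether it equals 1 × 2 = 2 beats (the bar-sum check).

1) 0.0ms=0b +1012.658ms=4/3b
2) 1012.658ms=4/3b +506.329ms=2/3b
Σ=2b of 2 (79bpm 2/4) — PASS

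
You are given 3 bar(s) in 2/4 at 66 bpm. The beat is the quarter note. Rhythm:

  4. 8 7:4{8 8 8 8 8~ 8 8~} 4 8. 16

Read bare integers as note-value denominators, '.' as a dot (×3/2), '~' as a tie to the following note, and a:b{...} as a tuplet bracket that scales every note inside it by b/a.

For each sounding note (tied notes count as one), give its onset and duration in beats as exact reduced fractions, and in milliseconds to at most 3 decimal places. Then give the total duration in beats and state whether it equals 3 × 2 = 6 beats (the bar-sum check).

1) 0.0ms=0b +1363.636ms=3/2b
2) 1363.636ms=3/2b +454.545ms=1/2b
3) 1818.182ms=2b +259.74ms=2/7b
4) 2077.922ms=16/7b +259.74ms=2/7b
5) 2337.662ms=18/7b +259.74ms=2/7b
6) 2597.403ms=20/7b +259.74ms=2/7b
7) 2857.143ms=22/7b +519.481ms=4/7b
8) 3376.623ms=26/7b +1168.831ms=9/7b
9) 4545.455ms=5b +681.818ms=3/4b
10) 5227.273ms=23/4b +227.273ms=1/4b
Σ=6b of 6 (66bpm 2/4) — PASS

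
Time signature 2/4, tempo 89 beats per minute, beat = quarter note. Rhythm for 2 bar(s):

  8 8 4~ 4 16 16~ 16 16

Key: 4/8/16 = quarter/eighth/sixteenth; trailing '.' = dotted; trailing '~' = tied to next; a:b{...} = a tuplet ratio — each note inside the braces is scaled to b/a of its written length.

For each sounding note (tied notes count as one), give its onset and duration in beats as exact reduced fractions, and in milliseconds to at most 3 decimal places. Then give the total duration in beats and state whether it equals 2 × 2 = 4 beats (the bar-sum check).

1) 0.0ms=0b +337.079ms=1/2b
2) 337.079ms=1/2b +337.079ms=1/2b
3) 674.157ms=1b +1348.315ms=2b
4) 2022.472ms=3b +168.539ms=1/4b
5) 2191.011ms=13/4b +337.079ms=1/2b
6) 2528.09ms=15/4b +168.539ms=1/4b
Σ=4b of 4 (89bpm 2/4) — PASS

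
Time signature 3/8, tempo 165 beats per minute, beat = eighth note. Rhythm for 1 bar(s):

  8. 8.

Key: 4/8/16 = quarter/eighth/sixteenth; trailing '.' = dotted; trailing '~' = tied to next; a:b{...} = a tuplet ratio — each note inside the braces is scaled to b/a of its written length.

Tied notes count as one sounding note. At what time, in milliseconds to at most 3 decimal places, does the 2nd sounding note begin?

note 2 onset = 3/2b = 545.455ms

1. 0.0ms @ 0 + 545.455ms (3/2)
2. 545.455ms @ 3/2 + 545.455ms (3/2)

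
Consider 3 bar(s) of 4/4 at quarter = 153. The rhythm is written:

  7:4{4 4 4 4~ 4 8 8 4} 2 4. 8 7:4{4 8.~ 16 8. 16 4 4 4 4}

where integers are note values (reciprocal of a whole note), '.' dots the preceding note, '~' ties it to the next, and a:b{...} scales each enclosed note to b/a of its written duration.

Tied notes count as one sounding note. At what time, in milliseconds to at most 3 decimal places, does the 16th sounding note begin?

note 16 onset = 72/7b = 4033.613ms

1. 0.0ms @ 0 + 224.09ms (4/7)
2. 224.09ms @ 4/7 + 224.09ms (4/7)
3. 448.179ms @ 8/7 + 224.09ms (4/7)
4. 672.269ms @ 12/7 + 448.179ms (8/7)
5. 1120.448ms @ 20/7 + 112.045ms (2/7)
6. 1232.493ms @ 22/7 + 112.045ms (2/7)
7. 1344.538ms @ 24/7 + 224.09ms (4/7)
8. 1568.627ms @ 4 + 784.314ms (2)
9. 2352.941ms @ 6 + 588.235ms (3/2)
10. 2941.176ms @ 15/2 + 196.078ms (1/2)
11. 3137.255ms @ 8 + 224.09ms (4/7)
12. 3361.345ms @ 60/7 + 224.09ms (4/7)
13. 3585.434ms @ 64/7 + 168.067ms (3/7)
14. 3753.501ms @ 67/7 + 56.022ms (1/7)
15. 3809.524ms @ 68/7 + 224.09ms (4/7)
16. 4033.613ms @ 72/7 + 224.09ms (4/7)
17. 4257.703ms @ 76/7 + 224.09ms (4/7)
18. 4481.793ms @ 80/7 + 224.09ms (4/7)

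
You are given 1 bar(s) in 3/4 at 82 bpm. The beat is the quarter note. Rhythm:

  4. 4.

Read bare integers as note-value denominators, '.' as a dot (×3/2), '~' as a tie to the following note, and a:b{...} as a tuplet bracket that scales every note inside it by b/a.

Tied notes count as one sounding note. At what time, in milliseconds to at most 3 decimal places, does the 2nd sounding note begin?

note 2 onset = 3/2b = 1097.561ms

1. 0.0ms @ 0 + 1097.561ms (3/2)
2. 1097.561ms @ 3/2 + 1097.561ms (3/2)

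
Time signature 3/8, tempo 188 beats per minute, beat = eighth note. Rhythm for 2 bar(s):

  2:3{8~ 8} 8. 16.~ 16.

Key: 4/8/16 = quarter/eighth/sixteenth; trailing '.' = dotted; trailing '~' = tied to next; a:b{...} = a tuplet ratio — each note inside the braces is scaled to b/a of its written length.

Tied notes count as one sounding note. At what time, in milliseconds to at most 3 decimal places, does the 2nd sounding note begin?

note 2 onset = 3b = 957.447ms

1. 0.0ms @ 0 + 957.447ms (3)
2. 957.447ms @ 3 + 478.723ms (3/2)
3. 1436.17ms @ 9/2 + 478.723ms (3/2)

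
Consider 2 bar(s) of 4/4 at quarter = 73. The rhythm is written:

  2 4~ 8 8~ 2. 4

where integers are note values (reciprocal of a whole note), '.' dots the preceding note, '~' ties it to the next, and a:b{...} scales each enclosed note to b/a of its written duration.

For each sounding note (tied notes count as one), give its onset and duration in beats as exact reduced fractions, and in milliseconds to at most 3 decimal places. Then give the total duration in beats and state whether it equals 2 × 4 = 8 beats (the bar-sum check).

1) 0.0ms=0b +1643.836ms=2b
2) 1643.836ms=2b +1232.877ms=3/2b
3) 2876.712ms=7/2b +2876.712ms=7/2b
4) 5753.425ms=7b +821.918ms=1b
Σ=8b of 8 (73bpm 4/4) — PASS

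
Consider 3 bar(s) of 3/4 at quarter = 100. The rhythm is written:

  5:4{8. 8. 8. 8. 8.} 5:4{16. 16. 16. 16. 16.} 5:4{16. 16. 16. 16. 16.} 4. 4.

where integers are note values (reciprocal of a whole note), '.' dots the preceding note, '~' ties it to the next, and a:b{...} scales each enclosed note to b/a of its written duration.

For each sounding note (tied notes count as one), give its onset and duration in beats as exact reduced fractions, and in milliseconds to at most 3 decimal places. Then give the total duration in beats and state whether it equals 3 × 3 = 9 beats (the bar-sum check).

1) 0.0ms=0b +360.0ms=3/5b
2) 360.0ms=3/5b +360.0ms=3/5b
3) 720.0ms=6/5b +360.0ms=3/5b
4) 1080.0ms=9/5b +360.0ms=3/5b
5) 1440.0ms=12/5b +360.0ms=3/5b
6) 1800.0ms=3b +180.0ms=3/10b
7) 1980.0ms=33/10b +180.0ms=3/10b
8) 2160.0ms=18/5b +180.0ms=3/10b
9) 2340.0ms=39/10b +180.0ms=3/10b
10) 2520.0ms=21/5b +180.0ms=3/10b
11) 2700.0ms=9/2b +180.0ms=3/10b
12) 2880.0ms=24/5b +180.0ms=3/10b
13) 3060.0ms=51/10b +180.0ms=3/10b
14) 3240.0ms=27/5b +180.0ms=3/10b
15) 3420.0ms=57/10b +180.0ms=3/10b
16) 3600.0ms=6b +900.0ms=3/2b
17) 4500.0ms=15/2b +900.0ms=3/2b
Σ=9b of 9 (100bpm 3/4) — PASS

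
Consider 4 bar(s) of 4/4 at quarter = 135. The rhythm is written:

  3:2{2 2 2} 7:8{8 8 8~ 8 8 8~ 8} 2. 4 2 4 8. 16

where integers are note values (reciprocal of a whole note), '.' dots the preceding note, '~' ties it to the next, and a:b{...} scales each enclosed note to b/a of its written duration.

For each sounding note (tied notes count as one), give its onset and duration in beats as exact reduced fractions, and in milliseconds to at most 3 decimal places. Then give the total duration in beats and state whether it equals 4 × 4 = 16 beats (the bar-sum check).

1) 0.0ms=0b +592.593ms=4/3b
2) 592.593ms=4/3b +592.593ms=4/3b
3) 1185.185ms=8/3b +592.593ms=4/3b
4) 1777.778ms=4b +253.968ms=4/7b
5) 2031.746ms=32/7b +253.968ms=4/7b
6) 2285.714ms=36/7b +507.937ms=8/7b
7) 2793.651ms=44/7b +253.968ms=4/7b
8) 3047.619ms=48/7b +507.937ms=8/7b
9) 3555.556ms=8b +1333.333ms=3b
10) 4888.889ms=11b +444.444ms=1b
11) 5333.333ms=12b +888.889ms=2b
12) 6222.222ms=14b +444.444ms=1b
13) 6666.667ms=15b +333.333ms=3/4b
14) 7000.0ms=63/4b +111.111ms=1/4b
Σ=16b of 16 (135bpm 4/4) — PASS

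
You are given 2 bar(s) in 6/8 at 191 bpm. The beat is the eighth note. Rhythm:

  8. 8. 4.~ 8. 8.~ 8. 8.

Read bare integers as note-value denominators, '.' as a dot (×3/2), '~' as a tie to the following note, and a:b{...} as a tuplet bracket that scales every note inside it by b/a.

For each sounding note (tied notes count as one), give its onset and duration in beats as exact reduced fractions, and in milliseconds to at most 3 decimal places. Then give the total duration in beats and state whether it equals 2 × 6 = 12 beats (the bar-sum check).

1) 0.0ms=0b +471.204ms=3/2b
2) 471.204ms=3/2b +471.204ms=3/2b
3) 942.408ms=3b +1413.613ms=9/2b
4) 2356.021ms=15/2b +942.408ms=3b
5) 3298.429ms=21/2b +471.204ms=3/2b
Σ=12b of 12 (191bpm 6/8) — PASS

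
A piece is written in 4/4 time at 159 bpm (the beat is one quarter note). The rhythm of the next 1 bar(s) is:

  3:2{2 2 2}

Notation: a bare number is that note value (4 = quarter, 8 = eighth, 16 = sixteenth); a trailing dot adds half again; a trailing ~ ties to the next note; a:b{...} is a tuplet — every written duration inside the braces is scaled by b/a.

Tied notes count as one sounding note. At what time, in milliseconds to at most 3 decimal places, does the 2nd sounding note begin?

note 2 onset = 4/3b = 503.145ms

1. 0.0ms @ 0 + 503.145ms (4/3)
2. 503.145ms @ 4/3 + 503.145ms (4/3)
3. 1006.289ms @ 8/3 + 503.145ms (4/3)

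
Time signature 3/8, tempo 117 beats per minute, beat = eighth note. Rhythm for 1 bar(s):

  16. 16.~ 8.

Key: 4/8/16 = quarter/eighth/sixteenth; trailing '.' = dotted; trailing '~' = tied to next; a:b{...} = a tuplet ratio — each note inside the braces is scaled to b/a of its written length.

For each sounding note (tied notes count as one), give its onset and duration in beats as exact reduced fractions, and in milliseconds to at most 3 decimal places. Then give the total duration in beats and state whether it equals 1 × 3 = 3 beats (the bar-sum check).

1) 0.0ms=0b +384.615ms=3/4b
2) 384.615ms=3/4b +1153.846ms=9/4b
Σ=3b of 3 (117bpm 3/8) — PASS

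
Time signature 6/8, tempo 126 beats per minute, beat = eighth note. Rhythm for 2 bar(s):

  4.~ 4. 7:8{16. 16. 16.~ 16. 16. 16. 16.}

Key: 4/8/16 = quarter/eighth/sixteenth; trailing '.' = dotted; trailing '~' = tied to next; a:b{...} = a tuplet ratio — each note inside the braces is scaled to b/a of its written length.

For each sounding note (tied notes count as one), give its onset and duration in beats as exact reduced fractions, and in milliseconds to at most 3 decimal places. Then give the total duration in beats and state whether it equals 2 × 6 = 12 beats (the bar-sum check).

1) 0.0ms=0b +2857.143ms=6b
2) 2857.143ms=6b +408.163ms=6/7b
3) 3265.306ms=48/7b +408.163ms=6/7b
4) 3673.469ms=54/7b +816.327ms=12/7b
5) 4489.796ms=66/7b +408.163ms=6/7b
6) 4897.959ms=72/7b +408.163ms=6/7b
7) 5306.122ms=78/7b +408.163ms=6/7b
Σ=12b of 12 (126bpm 6/8) — PASS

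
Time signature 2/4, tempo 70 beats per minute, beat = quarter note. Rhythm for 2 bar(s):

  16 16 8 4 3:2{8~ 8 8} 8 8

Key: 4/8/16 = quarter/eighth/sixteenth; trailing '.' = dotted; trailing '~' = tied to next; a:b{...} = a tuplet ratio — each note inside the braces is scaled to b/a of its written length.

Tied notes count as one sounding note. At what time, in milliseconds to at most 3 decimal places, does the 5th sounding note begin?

note 5 onset = 2b = 1714.286ms

1. 0.0ms @ 0 + 214.286ms (1/4)
2. 214.286ms @ 1/4 + 214.286ms (1/4)
3. 428.571ms @ 1/2 + 428.571ms (1/2)
4. 857.143ms @ 1 + 857.143ms (1)
5. 1714.286ms @ 2 + 571.429ms (2/3)
6. 2285.714ms @ 8/3 + 285.714ms (1/3)
7. 2571.429ms @ 3 + 428.571ms (1/2)
8. 3000.0ms @ 7/2 + 428.571ms (1/2)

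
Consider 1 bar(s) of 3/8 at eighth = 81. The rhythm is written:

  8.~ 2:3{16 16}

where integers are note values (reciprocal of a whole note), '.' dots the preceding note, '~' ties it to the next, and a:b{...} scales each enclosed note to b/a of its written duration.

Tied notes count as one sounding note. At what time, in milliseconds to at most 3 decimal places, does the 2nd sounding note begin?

1. 0.0ms @ 0 + 1666.667ms (9/4)
2. 1666.667ms @ 9/4 + 555.556ms (3/4)

note 2 onset = 9/4b = 1666.667ms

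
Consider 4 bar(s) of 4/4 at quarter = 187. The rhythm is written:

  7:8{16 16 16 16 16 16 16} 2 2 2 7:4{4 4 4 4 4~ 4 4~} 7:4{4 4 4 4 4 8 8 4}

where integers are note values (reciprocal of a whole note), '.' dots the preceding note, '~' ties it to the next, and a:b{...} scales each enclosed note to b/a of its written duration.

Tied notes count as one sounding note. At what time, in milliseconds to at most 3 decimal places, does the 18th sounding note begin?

note 18 onset = 92/7b = 4216.96ms

1. 0.0ms @ 0 + 91.673ms (2/7)
2. 91.673ms @ 2/7 + 91.673ms (2/7)
3. 183.346ms @ 4/7 + 91.673ms (2/7)
4. 275.019ms @ 6/7 + 91.673ms (2/7)
5. 366.692ms @ 8/7 + 91.673ms (2/7)
6. 458.365ms @ 10/7 + 91.673ms (2/7)
7. 550.038ms @ 12/7 + 91.673ms (2/7)
8. 641.711ms @ 2 + 641.711ms (2)
9. 1283.422ms @ 4 + 641.711ms (2)
10. 1925.134ms @ 6 + 641.711ms (2)
11. 2566.845ms @ 8 + 183.346ms (4/7)
12. 2750.191ms @ 60/7 + 183.346ms (4/7)
13. 2933.537ms @ 64/7 + 183.346ms (4/7)
14. 3116.883ms @ 68/7 + 183.346ms (4/7)
15. 3300.229ms @ 72/7 + 366.692ms (8/7)
16. 3666.921ms @ 80/7 + 366.692ms (8/7)
17. 4033.613ms @ 88/7 + 183.346ms (4/7)
18. 4216.96ms @ 92/7 + 183.346ms (4/7)
19. 4400.306ms @ 96/7 + 183.346ms (4/7)
20. 4583.652ms @ 100/7 + 183.346ms (4/7)
21. 4766.998ms @ 104/7 + 91.673ms (2/7)
22. 4858.671ms @ 106/7 + 91.673ms (2/7)
23. 4950.344ms @ 108/7 + 183.346ms (4/7)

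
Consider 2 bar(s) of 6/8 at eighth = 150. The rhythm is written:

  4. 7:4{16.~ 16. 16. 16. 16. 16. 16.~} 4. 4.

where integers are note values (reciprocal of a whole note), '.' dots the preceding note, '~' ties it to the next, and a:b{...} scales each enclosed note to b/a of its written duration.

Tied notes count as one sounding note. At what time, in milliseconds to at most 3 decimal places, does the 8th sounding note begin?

note 8 onset = 9b = 3600.0ms

1. 0.0ms @ 0 + 1200.0ms (3)
2. 1200.0ms @ 3 + 342.857ms (6/7)
3. 1542.857ms @ 27/7 + 171.429ms (3/7)
4. 1714.286ms @ 30/7 + 171.429ms (3/7)
5. 1885.714ms @ 33/7 + 171.429ms (3/7)
6. 2057.143ms @ 36/7 + 171.429ms (3/7)
7. 2228.571ms @ 39/7 + 1371.429ms (24/7)
8. 3600.0ms @ 9 + 1200.0ms (3)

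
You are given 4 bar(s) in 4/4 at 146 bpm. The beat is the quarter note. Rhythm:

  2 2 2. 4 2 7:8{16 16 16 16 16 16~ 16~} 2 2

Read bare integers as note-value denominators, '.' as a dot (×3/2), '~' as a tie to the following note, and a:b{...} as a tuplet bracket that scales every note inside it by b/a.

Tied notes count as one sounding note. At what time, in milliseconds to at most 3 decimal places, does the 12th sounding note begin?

note 12 onset = 14b = 5753.425ms

1. 0.0ms @ 0 + 821.918ms (2)
2. 821.918ms @ 2 + 821.918ms (2)
3. 1643.836ms @ 4 + 1232.877ms (3)
4. 2876.712ms @ 7 + 410.959ms (1)
5. 3287.671ms @ 8 + 821.918ms (2)
6. 4109.589ms @ 10 + 117.417ms (2/7)
7. 4227.006ms @ 72/7 + 117.417ms (2/7)
8. 4344.423ms @ 74/7 + 117.417ms (2/7)
9. 4461.84ms @ 76/7 + 117.417ms (2/7)
10. 4579.256ms @ 78/7 + 117.417ms (2/7)
11. 4696.673ms @ 80/7 + 1056.751ms (18/7)
12. 5753.425ms @ 14 + 821.918ms (2)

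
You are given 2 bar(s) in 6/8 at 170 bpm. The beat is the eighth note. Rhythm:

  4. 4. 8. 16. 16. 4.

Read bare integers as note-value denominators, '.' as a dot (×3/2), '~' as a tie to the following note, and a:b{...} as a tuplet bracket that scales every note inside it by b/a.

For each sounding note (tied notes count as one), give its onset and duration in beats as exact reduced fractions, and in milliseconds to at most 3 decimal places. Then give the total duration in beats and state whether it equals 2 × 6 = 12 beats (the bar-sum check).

1) 0.0ms=0b +1058.824ms=3b
2) 1058.824ms=3b +1058.824ms=3b
3) 2117.647ms=6b +529.412ms=3/2b
4) 2647.059ms=15/2b +264.706ms=3/4b
5) 2911.765ms=33/4b +264.706ms=3/4b
6) 3176.471ms=9b +1058.824ms=3b
Σ=12b of 12 (170bpm 6/8) — PASS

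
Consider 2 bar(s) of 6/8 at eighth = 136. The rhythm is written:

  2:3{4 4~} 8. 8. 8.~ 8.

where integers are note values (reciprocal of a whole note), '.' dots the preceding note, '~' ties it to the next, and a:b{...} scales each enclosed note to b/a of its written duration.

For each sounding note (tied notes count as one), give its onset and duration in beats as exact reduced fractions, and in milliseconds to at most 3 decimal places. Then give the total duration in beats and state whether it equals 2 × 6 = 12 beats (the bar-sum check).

1) 0.0ms=0b +1323.529ms=3b
2) 1323.529ms=3b +1985.294ms=9/2b
3) 3308.824ms=15/2b +661.765ms=3/2b
4) 3970.588ms=9b +1323.529ms=3b
Σ=12b of 12 (136bpm 6/8) — PASS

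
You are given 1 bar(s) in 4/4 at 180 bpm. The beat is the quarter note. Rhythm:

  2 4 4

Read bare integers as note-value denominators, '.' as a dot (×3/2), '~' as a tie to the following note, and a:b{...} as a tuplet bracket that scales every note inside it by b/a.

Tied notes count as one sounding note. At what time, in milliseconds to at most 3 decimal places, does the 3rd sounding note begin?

note 3 onset = 3b = 1000.0ms

1. 0.0ms @ 0 + 666.667ms (2)
2. 666.667ms @ 2 + 333.333ms (1)
3. 1000.0ms @ 3 + 333.333ms (1)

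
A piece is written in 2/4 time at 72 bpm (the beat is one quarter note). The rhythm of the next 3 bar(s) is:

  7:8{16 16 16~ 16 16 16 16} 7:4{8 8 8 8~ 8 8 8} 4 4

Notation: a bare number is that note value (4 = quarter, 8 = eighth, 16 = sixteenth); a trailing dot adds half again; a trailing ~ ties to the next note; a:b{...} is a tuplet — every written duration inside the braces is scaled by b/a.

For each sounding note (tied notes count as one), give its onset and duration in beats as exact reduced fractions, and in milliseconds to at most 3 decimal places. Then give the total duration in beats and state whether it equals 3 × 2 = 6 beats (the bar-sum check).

1) 0.0ms=0b +238.095ms=2/7b
2) 238.095ms=2/7b +238.095ms=2/7b
3) 476.19ms=4/7b +476.19ms=4/7b
4) 952.381ms=8/7b +238.095ms=2/7b
5) 1190.476ms=10/7b +238.095ms=2/7b
6) 1428.571ms=12/7b +238.095ms=2/7b
7) 1666.667ms=2b +238.095ms=2/7b
8) 1904.762ms=16/7b +238.095ms=2/7b
9) 2142.857ms=18/7b +238.095ms=2/7b
10) 2380.952ms=20/7b +476.19ms=4/7b
11) 2857.143ms=24/7b +238.095ms=2/7b
12) 3095.238ms=26/7b +238.095ms=2/7b
13) 3333.333ms=4b +833.333ms=1b
14) 4166.667ms=5b +833.333ms=1b
Σ=6b of 6 (72bpm 2/4) — PASS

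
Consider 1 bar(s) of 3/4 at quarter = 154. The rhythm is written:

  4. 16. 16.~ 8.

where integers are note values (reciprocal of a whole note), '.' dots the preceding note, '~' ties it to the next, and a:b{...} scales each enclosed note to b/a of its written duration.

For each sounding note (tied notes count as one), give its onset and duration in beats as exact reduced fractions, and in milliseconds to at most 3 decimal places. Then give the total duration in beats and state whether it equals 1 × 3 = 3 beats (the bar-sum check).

1) 0.0ms=0b +584.416ms=3/2b
2) 584.416ms=3/2b +146.104ms=3/8b
3) 730.519ms=15/8b +438.312ms=9/8b
Σ=3b of 3 (154bpm 3/4) — PASS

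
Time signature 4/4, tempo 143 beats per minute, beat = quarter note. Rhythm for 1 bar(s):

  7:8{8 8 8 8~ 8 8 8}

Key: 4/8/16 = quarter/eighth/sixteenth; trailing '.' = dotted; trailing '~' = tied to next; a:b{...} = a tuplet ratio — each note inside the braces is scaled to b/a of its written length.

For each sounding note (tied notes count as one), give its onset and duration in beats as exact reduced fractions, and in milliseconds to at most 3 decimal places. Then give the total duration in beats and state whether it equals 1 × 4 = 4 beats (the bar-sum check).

1) 0.0ms=0b +239.76ms=4/7b
2) 239.76ms=4/7b +239.76ms=4/7b
3) 479.52ms=8/7b +239.76ms=4/7b
4) 719.281ms=12/7b +479.52ms=8/7b
5) 1198.801ms=20/7b +239.76ms=4/7b
6) 1438.561ms=24/7b +239.76ms=4/7b
Σ=4b of 4 (143bpm 4/4) — PASS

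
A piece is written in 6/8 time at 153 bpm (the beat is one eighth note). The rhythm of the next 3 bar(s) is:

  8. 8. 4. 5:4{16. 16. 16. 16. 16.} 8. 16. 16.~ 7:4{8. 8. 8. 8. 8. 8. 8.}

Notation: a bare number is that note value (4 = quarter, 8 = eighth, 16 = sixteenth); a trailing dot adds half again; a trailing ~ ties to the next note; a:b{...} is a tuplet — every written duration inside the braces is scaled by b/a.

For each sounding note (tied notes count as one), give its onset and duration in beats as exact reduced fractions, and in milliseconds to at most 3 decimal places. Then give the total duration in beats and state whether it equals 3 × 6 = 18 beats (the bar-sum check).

1) 0.0ms=0b +588.235ms=3/2b
2) 588.235ms=3/2b +588.235ms=3/2b
3) 1176.471ms=3b +1176.471ms=3b
4) 2352.941ms=6b +235.294ms=3/5b
5) 2588.235ms=33/5b +235.294ms=3/5b
6) 2823.529ms=36/5b +235.294ms=3/5b
7) 3058.824ms=39/5b +235.294ms=3/5b
8) 3294.118ms=42/5b +235.294ms=3/5b
9) 3529.412ms=9b +588.235ms=3/2b
10) 4117.647ms=21/2b +294.118ms=3/4b
11) 4411.765ms=45/4b +630.252ms=45/28b
12) 5042.017ms=90/7b +336.134ms=6/7b
13) 5378.151ms=96/7b +336.134ms=6/7b
14) 5714.286ms=102/7b +336.134ms=6/7b
15) 6050.42ms=108/7b +336.134ms=6/7b
16) 6386.555ms=114/7b +336.134ms=6/7b
17) 6722.689ms=120/7b +336.134ms=6/7b
Σ=18b of 18 (153bpm 6/8) — PASS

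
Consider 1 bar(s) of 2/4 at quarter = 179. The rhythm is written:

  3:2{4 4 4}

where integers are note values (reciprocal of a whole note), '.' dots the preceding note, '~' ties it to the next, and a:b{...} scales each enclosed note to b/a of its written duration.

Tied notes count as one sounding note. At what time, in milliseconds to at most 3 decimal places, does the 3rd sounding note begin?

note 3 onset = 4/3b = 446.927ms

1. 0.0ms @ 0 + 223.464ms (2/3)
2. 223.464ms @ 2/3 + 223.464ms (2/3)
3. 446.927ms @ 4/3 + 223.464ms (2/3)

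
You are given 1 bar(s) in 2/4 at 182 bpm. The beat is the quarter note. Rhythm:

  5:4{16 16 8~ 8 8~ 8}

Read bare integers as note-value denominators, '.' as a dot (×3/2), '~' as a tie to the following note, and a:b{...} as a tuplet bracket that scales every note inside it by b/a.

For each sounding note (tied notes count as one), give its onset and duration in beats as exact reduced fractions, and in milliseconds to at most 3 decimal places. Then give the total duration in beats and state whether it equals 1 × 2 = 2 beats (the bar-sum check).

1) 0.0ms=0b +65.934ms=1/5b
2) 65.934ms=1/5b +65.934ms=1/5b
3) 131.868ms=2/5b +263.736ms=4/5b
4) 395.604ms=6/5b +263.736ms=4/5b
Σ=2b of 2 (182bpm 2/4) — PASS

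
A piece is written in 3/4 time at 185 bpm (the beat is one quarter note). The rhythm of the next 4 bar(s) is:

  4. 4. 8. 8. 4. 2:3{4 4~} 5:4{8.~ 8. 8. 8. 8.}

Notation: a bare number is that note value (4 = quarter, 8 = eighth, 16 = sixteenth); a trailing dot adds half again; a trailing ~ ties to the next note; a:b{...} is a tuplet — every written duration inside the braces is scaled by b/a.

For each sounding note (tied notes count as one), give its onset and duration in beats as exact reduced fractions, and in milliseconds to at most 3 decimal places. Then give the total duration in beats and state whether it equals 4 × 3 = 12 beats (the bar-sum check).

1) 0.0ms=0b +486.486ms=3/2b
2) 486.486ms=3/2b +486.486ms=3/2b
3) 972.973ms=3b +243.243ms=3/4b
4) 1216.216ms=15/4b +243.243ms=3/4b
5) 1459.459ms=9/2b +486.486ms=3/2b
6) 1945.946ms=6b +486.486ms=3/2b
7) 2432.432ms=15/2b +875.676ms=27/10b
8) 3308.108ms=51/5b +194.595ms=3/5b
9) 3502.703ms=54/5b +194.595ms=3/5b
10) 3697.297ms=57/5b +194.595ms=3/5b
Σ=12b of 12 (185bpm 3/4) — PASS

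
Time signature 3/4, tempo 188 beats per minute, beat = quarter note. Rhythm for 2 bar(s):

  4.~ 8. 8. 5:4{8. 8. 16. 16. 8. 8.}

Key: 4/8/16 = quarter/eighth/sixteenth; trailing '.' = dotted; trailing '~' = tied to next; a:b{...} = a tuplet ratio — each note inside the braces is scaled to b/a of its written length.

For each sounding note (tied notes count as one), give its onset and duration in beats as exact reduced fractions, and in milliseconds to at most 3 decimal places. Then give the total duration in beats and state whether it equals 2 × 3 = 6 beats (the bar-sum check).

1) 0.0ms=0b +718.085ms=9/4b
2) 718.085ms=9/4b +239.362ms=3/4b
3) 957.447ms=3b +191.489ms=3/5b
4) 1148.936ms=18/5b +191.489ms=3/5b
5) 1340.426ms=21/5b +95.745ms=3/10b
6) 1436.17ms=9/2b +95.745ms=3/10b
7) 1531.915ms=24/5b +191.489ms=3/5b
8) 1723.404ms=27/5b +191.489ms=3/5b
Σ=6b of 6 (188bpm 3/4) — PASS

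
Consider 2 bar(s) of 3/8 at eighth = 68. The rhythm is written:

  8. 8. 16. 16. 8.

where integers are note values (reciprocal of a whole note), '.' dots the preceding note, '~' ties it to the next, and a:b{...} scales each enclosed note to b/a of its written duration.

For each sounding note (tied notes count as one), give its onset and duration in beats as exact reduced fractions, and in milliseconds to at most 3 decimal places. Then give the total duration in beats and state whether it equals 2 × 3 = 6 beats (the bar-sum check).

1) 0.0ms=0b +1323.529ms=3/2b
2) 1323.529ms=3/2b +1323.529ms=3/2b
3) 2647.059ms=3b +661.765ms=3/4b
4) 3308.824ms=15/4b +661.765ms=3/4b
5) 3970.588ms=9/2b +1323.529ms=3/2b
Σ=6b of 6 (68bpm 3/8) — PASS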